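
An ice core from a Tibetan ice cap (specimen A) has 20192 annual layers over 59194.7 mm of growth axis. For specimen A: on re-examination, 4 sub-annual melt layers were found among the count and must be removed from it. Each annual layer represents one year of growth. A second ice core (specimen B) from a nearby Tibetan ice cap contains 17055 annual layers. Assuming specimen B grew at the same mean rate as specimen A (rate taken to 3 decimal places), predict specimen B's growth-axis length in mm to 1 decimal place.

50005.3 mm

Specimen A: true annual layer count = 20192 − 4 = 20188.
A: 59194.7 mm over 20188 years gives 59194.7 / 20188 ≈ 2.932 mm per year.
Length of B = 2.932 × 17055 = 50005.3 mm.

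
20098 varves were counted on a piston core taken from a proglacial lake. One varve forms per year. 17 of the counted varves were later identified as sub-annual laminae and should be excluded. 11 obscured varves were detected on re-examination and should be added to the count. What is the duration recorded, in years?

20092 years

Correcting the raw count gives 20098 − 17 + 11 = 20092 true varves.
At one varve per year, that is 20092 years.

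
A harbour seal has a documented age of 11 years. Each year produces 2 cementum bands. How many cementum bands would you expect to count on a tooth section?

22 cementum bands

With 2 cementum bands per year, 11 years would produce 11 × 2 = 22 cementum bands.
So 22 cementum bands should be present.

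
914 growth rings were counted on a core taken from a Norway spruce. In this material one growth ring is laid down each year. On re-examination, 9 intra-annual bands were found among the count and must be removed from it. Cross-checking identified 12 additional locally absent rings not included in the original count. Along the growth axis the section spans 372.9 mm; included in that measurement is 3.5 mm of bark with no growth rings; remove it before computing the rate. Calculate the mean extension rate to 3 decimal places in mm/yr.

True growth ring count = 914 − 9 + 12 = 917.
Removing the 3.5 mm offcut leaves 372.9 − 3.5 = 369.4 mm.
Mean rate = 369.4 mm / 917 years ≈ 0.403 mm/yr.

0.403 mm/yr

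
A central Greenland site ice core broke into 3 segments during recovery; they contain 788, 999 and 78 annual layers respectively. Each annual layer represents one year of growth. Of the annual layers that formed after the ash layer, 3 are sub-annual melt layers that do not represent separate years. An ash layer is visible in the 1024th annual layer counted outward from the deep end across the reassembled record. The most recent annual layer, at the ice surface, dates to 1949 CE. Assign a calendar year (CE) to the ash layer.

Total annual layers = 788 + 999 + 78 = 1865.
The ash layer sits at annual layer 1024 from the deep end, so 1865 − 1024 = 841 annual layers formed after it.
Removing the 3 false annual layers leaves 841 − 3 = 838 true annual layers beyond the ash layer.
1949 − 838 = 1111 CE.

1111 CE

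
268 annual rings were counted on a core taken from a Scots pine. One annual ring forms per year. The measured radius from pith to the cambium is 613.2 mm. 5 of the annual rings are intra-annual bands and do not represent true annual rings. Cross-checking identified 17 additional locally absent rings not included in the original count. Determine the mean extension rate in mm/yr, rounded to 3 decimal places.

2.190 mm/yr

True annual ring count = 268 − 5 + 17 = 280.
Extension rate ≈ 613.2 / 280 = 2.190 mm/yr.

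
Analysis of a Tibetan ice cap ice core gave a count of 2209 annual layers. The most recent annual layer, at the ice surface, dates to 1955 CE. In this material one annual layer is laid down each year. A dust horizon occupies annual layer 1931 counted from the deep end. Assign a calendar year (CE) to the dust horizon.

1677 CE

The dust horizon sits at annual layer 1931 from the deep end, so 2209 − 1931 = 278 annual layers formed after it.
The annual layer at the ice surface is 1955 CE, so the dust horizon dates to 1955 − 278 = 1677 CE.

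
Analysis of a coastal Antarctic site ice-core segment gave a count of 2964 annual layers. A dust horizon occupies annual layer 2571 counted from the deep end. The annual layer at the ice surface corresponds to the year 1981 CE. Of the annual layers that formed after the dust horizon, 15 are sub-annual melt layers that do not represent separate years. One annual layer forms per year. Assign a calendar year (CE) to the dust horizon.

1603 CE

2964 − 2571 = 393 annual layers lie beyond the dust horizon toward the ice surface.
Removing the 15 false annual layers leaves 393 − 15 = 378 true annual layers beyond the dust horizon.
The annual layer at the ice surface is 1981 CE, so the dust horizon dates to 1981 − 378 = 1603 CE.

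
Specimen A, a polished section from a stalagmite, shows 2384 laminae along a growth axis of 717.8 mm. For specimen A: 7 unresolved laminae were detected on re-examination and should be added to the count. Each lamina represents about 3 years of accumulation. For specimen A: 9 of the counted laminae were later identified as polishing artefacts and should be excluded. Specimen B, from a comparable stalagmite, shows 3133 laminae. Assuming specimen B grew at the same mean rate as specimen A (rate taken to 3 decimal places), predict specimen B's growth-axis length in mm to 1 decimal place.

Specimen A: adjusted count: 2384 − 9 + 7 = 2382 laminae.
Specimen A: at 3 years per lamina, 2382 × 3 = 7146 years.
A: Extension rate ≈ 717.8 / 7146 = 0.100 mm/year.
Specimen B: at 3 years per lamina, 3133 × 3 = 9399 years. B's length ≈ 0.100 × 9399 = 939.9 mm.

939.9 mm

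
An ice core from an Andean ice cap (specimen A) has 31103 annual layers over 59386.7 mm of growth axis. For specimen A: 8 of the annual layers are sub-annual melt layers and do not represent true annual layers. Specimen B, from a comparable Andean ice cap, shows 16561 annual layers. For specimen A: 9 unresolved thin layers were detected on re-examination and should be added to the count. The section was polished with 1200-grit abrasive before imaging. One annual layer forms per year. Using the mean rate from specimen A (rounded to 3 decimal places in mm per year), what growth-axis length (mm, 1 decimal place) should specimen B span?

31614.9 mm

Specimen A: correcting the raw count gives 31103 − 8 + 9 = 31104 true annual layers.
A: Mean rate = 59386.7 mm / 31104 years ≈ 1.909 mm/year.
For B, 1.909 mm/year × 16561 years = 31614.9 mm.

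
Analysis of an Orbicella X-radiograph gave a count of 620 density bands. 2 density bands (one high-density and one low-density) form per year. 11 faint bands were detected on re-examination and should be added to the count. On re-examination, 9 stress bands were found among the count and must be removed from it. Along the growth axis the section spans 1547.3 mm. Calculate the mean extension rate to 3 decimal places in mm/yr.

4.975 mm/yr

Adjusted count: 620 − 9 + 11 = 622 density bands.
622 density bands at 2 per year is 622 / 2 = 311 years.
Extension rate ≈ 1547.3 / 311 = 4.975 mm/yr.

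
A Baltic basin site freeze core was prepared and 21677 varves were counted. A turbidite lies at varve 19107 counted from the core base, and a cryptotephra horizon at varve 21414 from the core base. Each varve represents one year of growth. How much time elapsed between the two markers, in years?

2307 years

21414 − 19107 = 2307 varves lie between the two events.
One varve per year makes the interval 2307 years.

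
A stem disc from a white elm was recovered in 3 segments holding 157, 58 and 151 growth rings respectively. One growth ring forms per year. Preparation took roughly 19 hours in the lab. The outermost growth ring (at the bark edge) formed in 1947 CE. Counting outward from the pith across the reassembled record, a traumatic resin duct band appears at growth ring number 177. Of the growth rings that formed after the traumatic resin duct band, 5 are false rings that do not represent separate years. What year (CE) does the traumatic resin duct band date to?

Total growth rings = 157 + 58 + 151 = 366.
366 − 177 = 189 growth rings lie beyond the traumatic resin duct band toward the bark edge.
Removing the 5 false growth rings leaves 189 − 5 = 184 true growth rings beyond the traumatic resin duct band.
The growth ring at the bark edge is 1947 CE, so the traumatic resin duct band dates to 1947 − 184 = 1763 CE.

1763 CE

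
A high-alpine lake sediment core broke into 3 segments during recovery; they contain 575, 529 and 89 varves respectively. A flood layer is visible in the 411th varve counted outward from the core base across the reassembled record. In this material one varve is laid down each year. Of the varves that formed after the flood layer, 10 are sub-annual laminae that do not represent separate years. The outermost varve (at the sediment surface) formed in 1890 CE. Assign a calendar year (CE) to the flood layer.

Total varves = 575 + 529 + 89 = 1193.
1193 − 411 = 782 varves lie beyond the flood layer toward the sediment surface.
782 − 10 false = 772 true varves after the flood layer.
Counting back 772 years from 1890 CE places the flood layer in 1890 − 772 = 1118 CE.

1118 CE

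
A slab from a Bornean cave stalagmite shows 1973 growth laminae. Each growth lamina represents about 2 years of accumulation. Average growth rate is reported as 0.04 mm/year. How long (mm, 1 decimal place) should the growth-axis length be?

157.8 mm

Multiplying by 2 years per growth lamina: 1973 × 2 = 3946 years.
3946 years at 0.04 mm/year gives 0.04 × 3946 = 157.8 mm.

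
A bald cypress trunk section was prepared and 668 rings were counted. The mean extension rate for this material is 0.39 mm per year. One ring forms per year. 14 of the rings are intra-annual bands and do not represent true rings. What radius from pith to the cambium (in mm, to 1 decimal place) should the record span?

Adjusted count: 668 − 14 = 654 rings.
654 years at 0.39 mm/year gives 0.39 × 654 = 255.1 mm.

255.1 mm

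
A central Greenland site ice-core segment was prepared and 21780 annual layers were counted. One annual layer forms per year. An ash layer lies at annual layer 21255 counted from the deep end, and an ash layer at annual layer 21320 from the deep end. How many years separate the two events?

65 years

Separation: 21320 − 21255 = 65 annual layers.
That is 65 years at one annual layer per year.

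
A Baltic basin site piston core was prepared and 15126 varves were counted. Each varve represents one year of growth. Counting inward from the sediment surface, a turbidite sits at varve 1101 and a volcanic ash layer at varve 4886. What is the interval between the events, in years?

3785 yr

The two markers are separated by 4886 − 1101 = 3785 varves.
That is 3785 years at one varve per year.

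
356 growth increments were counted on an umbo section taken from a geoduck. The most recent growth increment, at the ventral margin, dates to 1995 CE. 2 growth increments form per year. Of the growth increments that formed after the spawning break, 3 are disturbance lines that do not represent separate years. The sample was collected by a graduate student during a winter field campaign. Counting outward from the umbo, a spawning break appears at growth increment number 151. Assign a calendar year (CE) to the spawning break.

The spawning break sits at growth increment 151 from the umbo, so 356 − 151 = 205 growth increments formed after it.
Removing the 3 false growth increments leaves 205 − 3 = 202 true growth increments beyond the spawning break.
202 growth increments at 2 per year is 202 / 2 = 101 years.
1995 − 101 = 1894 CE.

1894 CE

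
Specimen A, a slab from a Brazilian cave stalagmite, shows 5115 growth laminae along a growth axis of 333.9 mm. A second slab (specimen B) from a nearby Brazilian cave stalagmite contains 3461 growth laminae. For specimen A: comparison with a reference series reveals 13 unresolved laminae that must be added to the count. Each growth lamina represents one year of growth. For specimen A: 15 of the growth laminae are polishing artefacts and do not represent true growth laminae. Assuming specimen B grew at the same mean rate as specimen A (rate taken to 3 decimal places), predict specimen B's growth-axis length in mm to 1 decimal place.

Specimen A: true growth lamina count = 5115 − 15 + 13 = 5113.
A: Extension rate ≈ 333.9 / 5113 = 0.065 mm/year.
Length of B = 0.065 × 3461 = 225.0 mm.

225.0 mm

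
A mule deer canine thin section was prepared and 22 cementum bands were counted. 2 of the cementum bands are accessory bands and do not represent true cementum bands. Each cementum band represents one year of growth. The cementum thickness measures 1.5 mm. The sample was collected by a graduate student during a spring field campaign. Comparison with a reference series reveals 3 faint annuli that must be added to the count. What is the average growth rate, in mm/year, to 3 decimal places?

After corrections the count is 22 − 2 + 3 = 23 cementum bands.
Mean rate = 1.5 mm / 23 years ≈ 0.065 mm/year.

0.065 mm/year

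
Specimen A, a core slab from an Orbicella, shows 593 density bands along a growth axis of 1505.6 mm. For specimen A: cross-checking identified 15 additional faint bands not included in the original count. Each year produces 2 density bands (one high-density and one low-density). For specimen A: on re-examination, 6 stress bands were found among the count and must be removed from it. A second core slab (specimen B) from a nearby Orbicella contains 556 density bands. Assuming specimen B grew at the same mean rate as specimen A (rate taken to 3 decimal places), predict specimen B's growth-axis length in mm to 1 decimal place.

Specimen A: true density band count = 593 − 6 + 15 = 602.
Specimen A: with 2 density bands per year, 602 / 2 = 301 years.
A: Mean rate = 1505.6 mm / 301 years ≈ 5.002 mm/year.
Specimen B: with 2 density bands per year, 556 / 2 = 278 years. B's length ≈ 5.002 × 278 = 1390.6 mm.

1390.6 mm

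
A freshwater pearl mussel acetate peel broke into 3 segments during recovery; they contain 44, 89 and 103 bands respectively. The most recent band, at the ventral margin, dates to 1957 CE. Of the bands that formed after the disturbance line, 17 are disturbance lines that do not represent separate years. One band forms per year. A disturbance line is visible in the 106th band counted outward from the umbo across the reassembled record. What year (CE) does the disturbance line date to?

Total bands = 44 + 89 + 103 = 236.
Between band 106 and the ventral margin there are 236 − 106 = 130 bands.
Removing the 17 false bands leaves 130 − 17 = 113 true bands beyond the disturbance line.
Counting back 113 years from 1957 CE places the disturbance line in 1957 − 113 = 1844 CE.

1844 CE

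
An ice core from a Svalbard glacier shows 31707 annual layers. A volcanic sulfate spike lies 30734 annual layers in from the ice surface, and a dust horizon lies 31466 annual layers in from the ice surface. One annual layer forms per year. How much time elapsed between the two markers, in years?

The two markers are separated by 31466 − 30734 = 732 annual layers.
At one annual layer per year, 732 years elapsed between them.

732 yr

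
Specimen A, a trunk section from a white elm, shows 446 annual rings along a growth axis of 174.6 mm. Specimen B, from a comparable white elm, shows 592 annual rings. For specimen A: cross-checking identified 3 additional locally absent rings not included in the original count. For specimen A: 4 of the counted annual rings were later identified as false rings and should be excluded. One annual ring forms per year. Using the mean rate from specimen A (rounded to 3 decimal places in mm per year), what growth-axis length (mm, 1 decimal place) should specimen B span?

232.1 mm

Specimen A: correcting the raw count gives 446 − 4 + 3 = 445 true annual rings.
A: Extension rate ≈ 174.6 / 445 = 0.392 mm/yr.
B's length ≈ 0.392 × 592 = 232.1 mm.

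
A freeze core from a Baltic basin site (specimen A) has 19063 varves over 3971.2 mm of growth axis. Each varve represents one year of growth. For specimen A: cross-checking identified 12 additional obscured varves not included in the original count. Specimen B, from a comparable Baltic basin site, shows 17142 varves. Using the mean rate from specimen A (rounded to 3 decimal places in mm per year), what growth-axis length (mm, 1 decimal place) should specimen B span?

3565.5 mm

Specimen A: correcting the raw count gives 19063 + 12 = 19075 true varves.
A: 3971.2 mm over 19075 years gives 3971.2 / 19075 ≈ 0.208 mm per year.
Length of B = 0.208 × 17142 = 3565.5 mm.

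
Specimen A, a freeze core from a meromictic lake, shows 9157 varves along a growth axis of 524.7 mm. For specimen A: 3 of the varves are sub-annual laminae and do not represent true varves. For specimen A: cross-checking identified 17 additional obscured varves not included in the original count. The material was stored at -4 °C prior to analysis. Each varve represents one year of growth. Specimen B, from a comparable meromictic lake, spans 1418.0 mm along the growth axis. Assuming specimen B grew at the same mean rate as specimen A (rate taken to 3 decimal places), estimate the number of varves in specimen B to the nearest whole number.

Specimen A: correcting the raw count gives 9157 − 3 + 17 = 9171 true varves.
A: Extension rate ≈ 524.7 / 9171 = 0.057 mm per year.
Specimen B: 1418.0 mm / 0.057 mm per year = 24877.19 years ≈ 24877 varves.

24877 varves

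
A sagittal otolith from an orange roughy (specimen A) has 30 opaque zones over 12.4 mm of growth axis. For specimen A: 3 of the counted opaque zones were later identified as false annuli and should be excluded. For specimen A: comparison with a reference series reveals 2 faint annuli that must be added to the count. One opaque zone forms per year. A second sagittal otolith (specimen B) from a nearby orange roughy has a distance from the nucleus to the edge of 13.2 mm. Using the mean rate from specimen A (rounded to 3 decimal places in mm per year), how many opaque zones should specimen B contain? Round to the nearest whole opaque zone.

Specimen A: true opaque zone count = 30 − 3 + 2 = 29.
A: 12.4 mm over 29 years gives 12.4 / 29 ≈ 0.428 mm/year.
Specimen B: 13.2 mm / 0.428 mm per year = 30.84 years ≈ 31 opaque zones.

31 opaque zones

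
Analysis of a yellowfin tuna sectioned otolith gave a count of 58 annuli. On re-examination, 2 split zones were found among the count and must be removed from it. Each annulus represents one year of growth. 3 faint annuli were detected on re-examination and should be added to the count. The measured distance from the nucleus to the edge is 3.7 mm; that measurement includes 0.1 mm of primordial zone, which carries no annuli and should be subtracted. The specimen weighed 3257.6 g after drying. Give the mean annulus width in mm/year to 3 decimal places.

After corrections the count is 58 − 2 + 3 = 59 annuli.
Net length = 3.7 − 0.1 = 3.6 mm.
3.6 mm over 59 years gives 3.6 / 59 ≈ 0.061 mm/year.

0.061 mm/year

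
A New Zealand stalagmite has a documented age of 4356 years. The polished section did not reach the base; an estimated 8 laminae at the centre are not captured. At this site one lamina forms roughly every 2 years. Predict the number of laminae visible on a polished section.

One lamina every 2 years means 4356 / 2 = 2178 laminae.
Subtracting the 8 laminae not captured gives 2178 − 8 = 2170 laminae in the record.

2170 laminae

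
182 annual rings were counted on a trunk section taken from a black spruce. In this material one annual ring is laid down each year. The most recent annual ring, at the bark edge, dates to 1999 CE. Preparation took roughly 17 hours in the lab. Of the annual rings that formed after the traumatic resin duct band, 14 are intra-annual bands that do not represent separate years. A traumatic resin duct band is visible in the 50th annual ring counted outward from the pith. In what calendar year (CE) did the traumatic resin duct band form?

1881 CE

182 − 50 = 132 annual rings lie beyond the traumatic resin duct band toward the bark edge.
Excluding 14 false annual rings: 132 − 14 = 118.
1999 − 118 = 1881 CE.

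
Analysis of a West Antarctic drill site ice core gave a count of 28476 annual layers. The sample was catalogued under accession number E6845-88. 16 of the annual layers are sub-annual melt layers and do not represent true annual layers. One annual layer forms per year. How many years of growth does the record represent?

28460 yr

Correcting the raw count gives 28476 − 16 = 28460 true annual layers.
With a one-to-one annual layer periodicity this is 28460 years.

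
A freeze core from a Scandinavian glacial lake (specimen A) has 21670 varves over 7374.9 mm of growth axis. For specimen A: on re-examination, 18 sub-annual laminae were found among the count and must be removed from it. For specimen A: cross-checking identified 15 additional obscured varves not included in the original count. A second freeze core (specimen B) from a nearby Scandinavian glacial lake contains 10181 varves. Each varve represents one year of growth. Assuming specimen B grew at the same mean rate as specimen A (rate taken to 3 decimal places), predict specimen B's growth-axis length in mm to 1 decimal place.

Specimen A: adjusted count: 21670 − 18 + 15 = 21667 varves.
A: Mean rate = 7374.9 mm / 21667 years ≈ 0.340 mm/year.
Length of B = 0.340 × 10181 = 3461.5 mm.

3461.5 mm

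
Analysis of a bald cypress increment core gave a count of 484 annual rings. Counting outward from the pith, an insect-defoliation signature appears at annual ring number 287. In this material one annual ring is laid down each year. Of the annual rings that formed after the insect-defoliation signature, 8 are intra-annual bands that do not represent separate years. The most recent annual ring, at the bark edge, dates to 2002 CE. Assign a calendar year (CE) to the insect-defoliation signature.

1813 CE

484 − 287 = 197 annual rings lie beyond the insect-defoliation signature toward the bark edge.
Excluding 8 false annual rings: 197 − 8 = 189.
Counting back 189 years from 2002 CE places the insect-defoliation signature in 2002 − 189 = 1813 CE.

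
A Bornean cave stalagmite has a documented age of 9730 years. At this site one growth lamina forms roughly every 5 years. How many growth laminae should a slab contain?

1946 growth laminae

Expected growth laminae: 9730 / 5 = 1946.
So 1946 growth laminae should be present.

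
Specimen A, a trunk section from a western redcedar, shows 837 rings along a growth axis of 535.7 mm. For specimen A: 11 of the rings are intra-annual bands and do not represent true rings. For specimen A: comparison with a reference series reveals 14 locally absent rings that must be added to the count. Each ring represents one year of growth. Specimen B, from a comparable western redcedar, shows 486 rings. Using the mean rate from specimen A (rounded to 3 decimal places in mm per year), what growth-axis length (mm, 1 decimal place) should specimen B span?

Specimen A: adjusted count: 837 − 11 + 14 = 840 rings.
A: Extension rate ≈ 535.7 / 840 = 0.638 mm/year.
B's length ≈ 0.638 × 486 = 310.1 mm.

310.1 mm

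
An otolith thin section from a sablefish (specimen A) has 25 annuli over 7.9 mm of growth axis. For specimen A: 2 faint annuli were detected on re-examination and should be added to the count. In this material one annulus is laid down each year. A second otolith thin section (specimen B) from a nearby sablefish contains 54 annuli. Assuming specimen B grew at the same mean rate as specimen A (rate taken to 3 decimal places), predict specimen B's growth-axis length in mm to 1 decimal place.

15.8 mm

Specimen A: adjusted count: 25 + 2 = 27 annuli.
A: Extension rate ≈ 7.9 / 27 = 0.293 mm/year.
B's length ≈ 0.293 × 54 = 15.8 mm.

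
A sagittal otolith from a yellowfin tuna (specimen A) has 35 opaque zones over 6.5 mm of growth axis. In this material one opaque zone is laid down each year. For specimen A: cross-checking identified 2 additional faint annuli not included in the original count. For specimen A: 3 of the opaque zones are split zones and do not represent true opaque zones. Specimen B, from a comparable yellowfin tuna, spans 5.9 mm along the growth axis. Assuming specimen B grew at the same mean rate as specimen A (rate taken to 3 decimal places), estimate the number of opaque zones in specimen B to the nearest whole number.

31 opaque zones

Specimen A: true opaque zone count = 35 − 3 + 2 = 34.
A: Extension rate ≈ 6.5 / 34 = 0.191 mm/year.
B spans 5.9 / 0.191 = 30.89 years ≈ 31 opaque zones.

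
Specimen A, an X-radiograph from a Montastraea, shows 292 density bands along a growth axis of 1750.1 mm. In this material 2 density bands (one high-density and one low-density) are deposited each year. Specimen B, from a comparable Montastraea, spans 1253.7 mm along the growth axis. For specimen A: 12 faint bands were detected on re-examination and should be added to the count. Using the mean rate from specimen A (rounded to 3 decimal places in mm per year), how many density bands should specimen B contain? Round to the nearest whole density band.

218 density bands

Specimen A: true density band count = 292 + 12 = 304.
Specimen A: 304 density bands at 2 per year is 304 / 2 = 152 years.
A: Extension rate ≈ 1750.1 / 152 = 11.514 mm/year.
B spans 1253.7 / 11.514 = 108.88 years; at 2 density bands per year that is 108.88 × 2 ≈ 218 density bands.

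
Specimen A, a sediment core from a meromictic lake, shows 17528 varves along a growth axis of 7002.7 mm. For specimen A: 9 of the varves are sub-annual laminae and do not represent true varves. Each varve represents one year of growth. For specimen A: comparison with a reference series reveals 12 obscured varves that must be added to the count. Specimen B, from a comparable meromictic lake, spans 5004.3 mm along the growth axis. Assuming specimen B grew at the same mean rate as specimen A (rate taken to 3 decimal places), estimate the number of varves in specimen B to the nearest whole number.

12542 varves

Specimen A: correcting the raw count gives 17528 − 9 + 12 = 17531 true varves.
A: Extension rate ≈ 7002.7 / 17531 = 0.399 mm per year.
Specimen B: 5004.3 mm / 0.399 mm per year = 12542.11 years ≈ 12542 varves.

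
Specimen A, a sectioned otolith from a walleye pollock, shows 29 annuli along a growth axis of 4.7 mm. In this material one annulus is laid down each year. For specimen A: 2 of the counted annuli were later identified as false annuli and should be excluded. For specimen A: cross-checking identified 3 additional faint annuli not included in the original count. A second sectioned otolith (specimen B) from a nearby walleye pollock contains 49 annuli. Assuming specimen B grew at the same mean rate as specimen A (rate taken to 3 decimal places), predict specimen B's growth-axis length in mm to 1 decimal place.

Specimen A: adjusted count: 29 − 2 + 3 = 30 annuli.
A: Mean rate = 4.7 mm / 30 years ≈ 0.157 mm/yr.
Length of B = 0.157 × 49 = 7.7 mm.

7.7 mm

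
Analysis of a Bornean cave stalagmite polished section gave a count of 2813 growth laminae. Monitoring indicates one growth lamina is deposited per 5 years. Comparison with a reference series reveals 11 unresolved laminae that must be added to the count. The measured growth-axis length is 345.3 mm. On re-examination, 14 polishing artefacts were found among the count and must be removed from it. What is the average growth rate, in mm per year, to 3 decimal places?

True growth lamina count = 2813 − 14 + 11 = 2810.
At 5 years per growth lamina, 2810 × 5 = 14050 years.
Extension rate ≈ 345.3 / 14050 = 0.025 mm per year.

0.025 mm per year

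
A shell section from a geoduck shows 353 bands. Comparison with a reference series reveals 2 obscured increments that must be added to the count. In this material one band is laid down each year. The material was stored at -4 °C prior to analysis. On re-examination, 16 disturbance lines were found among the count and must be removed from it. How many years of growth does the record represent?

339 years

Correcting the raw count gives 353 − 16 + 2 = 339 true bands.
With a one-to-one band periodicity this is 339 years.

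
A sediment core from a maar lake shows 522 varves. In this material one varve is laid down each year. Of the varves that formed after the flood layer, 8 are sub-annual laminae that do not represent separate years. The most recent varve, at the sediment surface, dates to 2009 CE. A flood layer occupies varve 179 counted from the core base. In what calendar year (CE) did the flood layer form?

Between varve 179 and the sediment surface there are 522 − 179 = 343 varves.
343 − 8 false = 335 true varves after the flood layer.
Counting back 335 years from 2009 CE places the flood layer in 2009 − 335 = 1674 CE.

1674 CE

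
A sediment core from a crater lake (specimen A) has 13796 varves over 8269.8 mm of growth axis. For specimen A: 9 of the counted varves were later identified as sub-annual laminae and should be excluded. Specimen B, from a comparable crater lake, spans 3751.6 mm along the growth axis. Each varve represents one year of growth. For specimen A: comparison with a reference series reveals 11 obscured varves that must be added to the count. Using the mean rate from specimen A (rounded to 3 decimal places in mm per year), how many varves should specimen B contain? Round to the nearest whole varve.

6263 varves

Specimen A: correcting the raw count gives 13796 − 9 + 11 = 13798 true varves.
A: Extension rate ≈ 8269.8 / 13798 = 0.599 mm/year.
B spans 3751.6 / 0.599 = 6263.11 years ≈ 6263 varves.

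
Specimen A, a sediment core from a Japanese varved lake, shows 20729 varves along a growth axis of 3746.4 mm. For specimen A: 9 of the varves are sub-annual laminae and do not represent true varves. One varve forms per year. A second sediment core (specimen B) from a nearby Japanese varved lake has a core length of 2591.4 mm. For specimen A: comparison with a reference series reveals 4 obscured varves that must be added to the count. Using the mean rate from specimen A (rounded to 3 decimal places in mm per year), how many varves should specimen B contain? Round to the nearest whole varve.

Specimen A: after corrections the count is 20729 − 9 + 4 = 20724 varves.
A: Mean rate = 3746.4 mm / 20724 years ≈ 0.181 mm/year.
Specimen B: 2591.4 mm / 0.181 mm per year = 14317.13 years ≈ 14317 varves.

14317 varves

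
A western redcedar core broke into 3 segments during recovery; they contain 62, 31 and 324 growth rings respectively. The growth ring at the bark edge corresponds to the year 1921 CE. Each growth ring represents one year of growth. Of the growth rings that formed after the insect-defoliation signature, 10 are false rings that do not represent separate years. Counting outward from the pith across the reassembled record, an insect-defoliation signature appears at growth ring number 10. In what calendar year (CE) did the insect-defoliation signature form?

1524 CE

Total growth rings = 62 + 31 + 324 = 417.
Between growth ring 10 and the bark edge there are 417 − 10 = 407 growth rings.
Excluding 10 false growth rings: 407 − 10 = 397.
Counting back 397 years from 1921 CE places the insect-defoliation signature in 1921 − 397 = 1524 CE.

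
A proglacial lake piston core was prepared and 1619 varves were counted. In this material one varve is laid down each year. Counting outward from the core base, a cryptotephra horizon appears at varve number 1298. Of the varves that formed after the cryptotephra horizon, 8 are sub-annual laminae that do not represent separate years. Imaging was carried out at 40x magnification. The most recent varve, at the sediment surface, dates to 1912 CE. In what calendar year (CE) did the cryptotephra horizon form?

Between varve 1298 and the sediment surface there are 1619 − 1298 = 321 varves.
Removing the 8 false varves leaves 321 − 8 = 313 true varves beyond the cryptotephra horizon.
Counting back 313 years from 1912 CE places the cryptotephra horizon in 1912 − 313 = 1599 CE.

1599 CE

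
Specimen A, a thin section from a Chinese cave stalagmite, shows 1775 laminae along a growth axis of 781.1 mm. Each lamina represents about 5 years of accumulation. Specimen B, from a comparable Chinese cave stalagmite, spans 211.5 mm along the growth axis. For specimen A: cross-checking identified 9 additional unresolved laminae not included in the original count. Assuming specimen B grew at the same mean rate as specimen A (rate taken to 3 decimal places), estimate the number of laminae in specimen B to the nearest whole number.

Specimen A: true lamina count = 1775 + 9 = 1784.
Specimen A: 1784 laminae at 5 years each span 1784 × 5 = 8920 years.
A: Mean rate = 781.1 mm / 8920 years ≈ 0.088 mm/yr.
For B, 211.5 / 0.088 = 2403.41 years; at 5 years per lamina that is 2403.41 / 5 ≈ 481 laminae.

481 laminae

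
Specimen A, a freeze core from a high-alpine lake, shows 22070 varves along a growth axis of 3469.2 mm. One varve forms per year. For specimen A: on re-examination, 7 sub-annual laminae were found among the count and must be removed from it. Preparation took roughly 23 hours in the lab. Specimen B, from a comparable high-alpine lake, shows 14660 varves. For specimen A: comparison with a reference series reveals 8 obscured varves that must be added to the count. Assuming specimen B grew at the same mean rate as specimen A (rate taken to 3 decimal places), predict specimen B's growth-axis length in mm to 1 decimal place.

2301.6 mm

Specimen A: after corrections the count is 22070 − 7 + 8 = 22071 varves.
A: Mean rate = 3469.2 mm / 22071 years ≈ 0.157 mm per year.
Length of B = 0.157 × 14660 = 2301.6 mm.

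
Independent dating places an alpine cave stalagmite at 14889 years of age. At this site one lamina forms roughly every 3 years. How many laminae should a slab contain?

4963 laminae

One lamina every 3 years means 14889 / 3 = 4963 laminae.
So 4963 laminae should be present.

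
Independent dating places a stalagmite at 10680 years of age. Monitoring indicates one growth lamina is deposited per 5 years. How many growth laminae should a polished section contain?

2136 growth laminae

One growth lamina every 5 years means 10680 / 5 = 2136 growth laminae.
So 2136 growth laminae should be present.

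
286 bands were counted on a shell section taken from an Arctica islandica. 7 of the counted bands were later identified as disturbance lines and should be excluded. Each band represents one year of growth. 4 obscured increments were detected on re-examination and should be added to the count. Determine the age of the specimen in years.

Correcting the raw count gives 286 − 7 + 4 = 283 true bands.
With a one-to-one band periodicity this is 283 years.

283 years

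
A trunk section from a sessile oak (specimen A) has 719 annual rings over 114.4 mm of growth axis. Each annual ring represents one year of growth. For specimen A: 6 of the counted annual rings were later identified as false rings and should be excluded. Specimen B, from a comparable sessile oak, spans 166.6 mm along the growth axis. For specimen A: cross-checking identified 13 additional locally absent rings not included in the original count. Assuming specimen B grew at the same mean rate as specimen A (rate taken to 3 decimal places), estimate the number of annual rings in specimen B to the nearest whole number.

1054 annual rings

Specimen A: adjusted count: 719 − 6 + 13 = 726 annual rings.
A: Mean rate = 114.4 mm / 726 years ≈ 0.158 mm/yr.
For B, 166.6 / 0.158 = 1054.43 years ≈ 1054 annual rings.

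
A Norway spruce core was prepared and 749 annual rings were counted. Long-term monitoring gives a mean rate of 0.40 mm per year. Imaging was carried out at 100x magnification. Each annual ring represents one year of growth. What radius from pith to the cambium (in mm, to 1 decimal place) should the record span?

299.6 mm

The record spans 749 years at 0.40 mm per year.
749 years at 0.40 mm/year gives 0.40 × 749 = 299.6 mm.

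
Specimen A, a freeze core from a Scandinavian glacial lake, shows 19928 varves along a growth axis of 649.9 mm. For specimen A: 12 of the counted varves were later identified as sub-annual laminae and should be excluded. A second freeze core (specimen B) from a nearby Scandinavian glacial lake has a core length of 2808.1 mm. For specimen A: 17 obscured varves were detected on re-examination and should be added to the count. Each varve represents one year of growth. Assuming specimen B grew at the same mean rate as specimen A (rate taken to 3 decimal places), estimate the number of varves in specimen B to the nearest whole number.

Specimen A: after corrections the count is 19928 − 12 + 17 = 19933 varves.
A: Extension rate ≈ 649.9 / 19933 = 0.033 mm/year.
Specimen B: 2808.1 mm / 0.033 mm per year = 85093.94 years ≈ 85094 varves.

85094 varves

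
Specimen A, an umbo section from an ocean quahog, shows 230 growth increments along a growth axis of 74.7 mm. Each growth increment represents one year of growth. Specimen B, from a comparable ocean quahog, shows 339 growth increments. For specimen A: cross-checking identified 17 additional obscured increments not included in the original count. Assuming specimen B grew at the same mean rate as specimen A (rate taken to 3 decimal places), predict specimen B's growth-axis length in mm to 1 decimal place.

102.4 mm

Specimen A: after corrections the count is 230 + 17 = 247 growth increments.
A: Mean rate = 74.7 mm / 247 years ≈ 0.302 mm/year.
B's length ≈ 0.302 × 339 = 102.4 mm.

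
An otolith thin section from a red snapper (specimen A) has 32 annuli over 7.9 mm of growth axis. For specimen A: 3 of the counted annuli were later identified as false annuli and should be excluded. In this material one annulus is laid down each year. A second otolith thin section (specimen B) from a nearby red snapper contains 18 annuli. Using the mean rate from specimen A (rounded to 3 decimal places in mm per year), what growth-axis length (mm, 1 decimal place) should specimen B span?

4.9 mm

Specimen A: adjusted count: 32 − 3 = 29 annuli.
A: Extension rate ≈ 7.9 / 29 = 0.272 mm/year.
For B, 0.272 mm/year × 18 years = 4.9 mm.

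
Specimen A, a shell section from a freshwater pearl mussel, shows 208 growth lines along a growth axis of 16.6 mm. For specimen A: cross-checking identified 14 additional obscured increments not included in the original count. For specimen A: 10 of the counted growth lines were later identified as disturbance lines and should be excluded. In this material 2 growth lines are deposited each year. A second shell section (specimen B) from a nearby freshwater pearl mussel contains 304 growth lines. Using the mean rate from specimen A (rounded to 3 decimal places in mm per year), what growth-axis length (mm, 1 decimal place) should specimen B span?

Specimen A: adjusted count: 208 − 10 + 14 = 212 growth lines.
Specimen A: with 2 growth lines per year, 212 / 2 = 106 years.
A: 16.6 mm over 106 years gives 16.6 / 106 ≈ 0.157 mm/year.
Specimen B: with 2 growth lines per year, 304 / 2 = 152 years. Length of B = 0.157 × 152 = 23.9 mm.

23.9 mm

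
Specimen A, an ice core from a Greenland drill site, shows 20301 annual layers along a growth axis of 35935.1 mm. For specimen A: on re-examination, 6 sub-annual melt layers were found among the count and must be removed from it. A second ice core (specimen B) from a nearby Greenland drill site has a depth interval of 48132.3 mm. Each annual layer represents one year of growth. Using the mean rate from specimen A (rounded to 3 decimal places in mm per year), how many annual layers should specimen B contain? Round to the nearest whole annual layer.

27178 annual layers

Specimen A: adjusted count: 20301 − 6 = 20295 annual layers.
A: 35935.1 mm over 20295 years gives 35935.1 / 20295 ≈ 1.771 mm/yr.
For B, 48132.3 / 1.771 = 27178.04 years ≈ 27178 annual layers.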